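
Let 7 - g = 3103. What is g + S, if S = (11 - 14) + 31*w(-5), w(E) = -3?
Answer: -3192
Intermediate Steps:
g = -3096 (g = 7 - 1*3103 = 7 - 3103 = -3096)
S = -96 (S = (11 - 14) + 31*(-3) = -3 - 93 = -96)
g + S = -3096 - 96 = -3192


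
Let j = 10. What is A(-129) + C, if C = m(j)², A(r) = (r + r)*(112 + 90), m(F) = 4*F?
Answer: -50516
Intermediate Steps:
A(r) = 404*r (A(r) = (2*r)*202 = 404*r)
C = 1600 (C = (4*10)² = 40² = 1600)
A(-129) + C = 404*(-129) + 1600 = -52116 + 1600 = -50516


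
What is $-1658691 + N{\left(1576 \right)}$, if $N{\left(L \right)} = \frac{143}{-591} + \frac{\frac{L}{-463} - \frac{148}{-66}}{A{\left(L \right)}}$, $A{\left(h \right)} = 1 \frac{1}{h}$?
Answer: $- \frac{1666036300948}{1003321} \approx -1.6605 \cdot 10^{6}$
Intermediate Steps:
$A{\left(h \right)} = \frac{1}{h}$
$N{\left(L \right)} = - \frac{143}{591} + L \left(\frac{74}{33} - \frac{L}{463}\right)$ ($N{\left(L \right)} = \frac{143}{-591} + \frac{\frac{L}{-463} - \frac{148}{-66}}{\frac{1}{L}} = 143 \left(- \frac{1}{591}\right) + \left(L \left(- \frac{1}{463}\right) - - \frac{74}{33}\right) L = - \frac{143}{591} + \left(- \frac{L}{463} + \frac{74}{33}\right) L = - \frac{143}{591} + \left(\frac{74}{33} - \frac{L}{463}\right) L = - \frac{143}{591} + L \left(\frac{74}{33} - \frac{L}{463}\right)$)
$-1658691 + N{\left(1576 \right)} = -1658691 - \left(- \frac{7657785}{2167} + \frac{2483776}{463}\right) = -1658691 - \frac{1836788137}{1003321} = - \frac{1666036300948}{1003321}$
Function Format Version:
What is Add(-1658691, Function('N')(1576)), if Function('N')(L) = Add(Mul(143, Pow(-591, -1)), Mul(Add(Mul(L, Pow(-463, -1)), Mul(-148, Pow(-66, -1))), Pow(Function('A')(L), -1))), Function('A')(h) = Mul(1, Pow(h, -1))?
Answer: Rational(-1666036300948, 1003321) ≈ -1.6605e+6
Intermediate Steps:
Function('A')(h) = Pow(h, -1)
Function('N')(L) = Add(Rational(-143, 591), Mul(L, Add(Rational(74, 33), Mul(Rational(-1, 463), L)))) (Function('N')(L) = Add(Mul(143, Pow(-591, -1)), Mul(Add(Mul(L, Pow(-463, -1)), Mul(-148, Pow(-66, -1))), Pow(Pow(L, -1), -1))) = Add(Mul(143, Rational(-1, 591)), Mul(Add(Mul(L, Rational(-1, 463)), Mul(-148, Rational(-1, 66))), L)) = Add(Rational(-143, 591), Mul(Add(Mul(Rational(-1, 463), L), Rational(74, 33)), L)) = Add(Rational(-143, 591), Mul(Add(Rational(74, 33), Mul(Rational(-1, 463), L)), L)) = Add(Rational(-143, 591), Mul(L, Add(Rational(74, 33), Mul(Rational(-1, 463), L)))))
Add(-1658691, Function('N')(1576)) = Add(-1658691, Add(Rational(-143, 591), Mul(Rational(-1, 463), Pow(1576, 2)), Mul(Rational(74, 33), 1576))) = Add(-1658691, Add(Rational(-143, 591), Mul(Rational(-1, 463), 2483776), Rational(116624, 33))) = Add(-1658691, Add(Rational(-143, 591), Rational(-2483776, 463), Rational(116624, 33))) = Add(-1658691, Rational(-1836788137, 1003321)) = Rational(-1666036300948, 1003321)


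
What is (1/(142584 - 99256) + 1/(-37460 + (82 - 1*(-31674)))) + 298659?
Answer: 9226431864673/30892864 ≈ 2.9866e+5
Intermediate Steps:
(1/(142584 - 99256) + 1/(-37460 + (82 - 1*(-31674)))) + 298659 = (1/43328 + 1/(-37460 + (82 + 31674))) + 298659 = (1/43328 + 1/(-37460 + 31756)) + 298659 = (1/43328 + 1/(-5704)) + 298659 = (1/43328 - 1/5704) + 298659 = -4703/30892864 + 298659 = 9226431864673/30892864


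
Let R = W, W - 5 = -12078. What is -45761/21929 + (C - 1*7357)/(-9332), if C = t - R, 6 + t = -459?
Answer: -520261831/204641428 ≈ -2.5423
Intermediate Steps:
W = -12073 (W = 5 - 12078 = -12073)
t = -465 (t = -6 - 459 = -465)
R = -12073
C = 11608 (C = -465 - 1*(-12073) = -465 + 12073 = 11608)
-45761/21929 + (C - 1*7357)/(-9332) = -45761/21929 + (11608 - 1*7357)/(-9332) = -45761*1/21929 + (11608 - 7357)*(-1/9332) = -45761/21929 + 4251*(-1/9332) = -45761/21929 - 4251/9332 = -520261831/204641428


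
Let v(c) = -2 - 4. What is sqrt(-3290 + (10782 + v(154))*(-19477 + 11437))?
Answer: I*sqrt(86642330) ≈ 9308.2*I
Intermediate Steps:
v(c) = -6
sqrt(-3290 + (10782 + v(154))*(-19477 + 11437)) = sqrt(-3290 + (10782 - 6)*(-19477 + 11437)) = sqrt(-3290 + 10776*(-8040)) = sqrt(-3290 - 86639040) = sqrt(-86642330) = I*sqrt(86642330)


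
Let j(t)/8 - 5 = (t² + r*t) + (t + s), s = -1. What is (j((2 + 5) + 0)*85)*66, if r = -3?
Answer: 1750320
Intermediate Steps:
j(t) = 32 - 16*t + 8*t² (j(t) = 40 + 8*((t² - 3*t) + (t - 1)) = 40 + 8*((t² - 3*t) + (-1 + t)) = 40 + 8*(-1 + t² - 2*t) = 40 + (-8 - 16*t + 8*t²) = 32 - 16*t + 8*t²)
(j((2 + 5) + 0)*85)*66 = ((32 - 16*((2 + 5) + 0) + 8*((2 + 5) + 0)²)*85)*66 = ((32 - 16*(7 + 0) + 8*(7 + 0)²)*85)*66 = ((32 - 16*7 + 8*7²)*85)*66 = ((32 - 112 + 8*49)*85)*66 = ((32 - 112 + 392)*85)*66 = (312*85)*66 = 26520*66 = 1750320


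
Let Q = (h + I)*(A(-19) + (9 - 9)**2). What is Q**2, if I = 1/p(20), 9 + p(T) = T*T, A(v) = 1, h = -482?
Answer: 35517548521/152881 ≈ 2.3232e+5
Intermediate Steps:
p(T) = -9 + T**2 (p(T) = -9 + T*T = -9 + T**2)
I = 1/391 (I = 1/(-9 + 20**2) = 1/(-9 + 400) = 1/391 ≈ 0.0025575)
Q = -188461/391 (Q = (-482 + 1/391)*(1 + (9 - 9)**2) = -188461*(1 + 0**2)/391 = -188461*(1 + 0)/391 = -188461/391*1 = -188461/391 ≈ -482.00)
Q**2 = (-188461/391)**2 = 35517548521/152881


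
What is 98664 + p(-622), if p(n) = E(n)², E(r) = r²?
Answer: 149679328120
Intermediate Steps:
p(n) = n⁴ (p(n) = (n²)² = n⁴)
98664 + p(-622) = 98664 + (-622)⁴ = 98664 + 149679229456 = 149679328120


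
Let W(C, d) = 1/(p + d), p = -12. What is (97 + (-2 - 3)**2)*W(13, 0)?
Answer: -61/6 ≈ -10.167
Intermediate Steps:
W(C, d) = 1/(-12 + d)
(97 + (-2 - 3)**2)*W(13, 0) = (97 + (-2 - 3)**2)/(-12 + 0) = (97 + (-5)**2)/(-12) = (97 + 25)*(-1/12) = 122*(-1/12) = -61/6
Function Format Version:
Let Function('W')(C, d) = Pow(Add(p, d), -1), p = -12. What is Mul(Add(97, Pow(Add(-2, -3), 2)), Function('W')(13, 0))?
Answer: Rational(-61, 6) ≈ -10.167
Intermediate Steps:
Function('W')(C, d) = Pow(Add(-12, d), -1)
Mul(Add(97, Pow(Add(-2, -3), 2)), Function('W')(13, 0)) = Mul(Add(97, Pow(Add(-2, -3), 2)), Pow(Add(-12, 0), -1)) = Mul(Add(97, Pow(-5, 2)), Pow(-12, -1)) = Mul(Add(97, 25), Rational(-1, 12)) = Mul(122, Rational(-1, 12)) = Rational(-61, 6)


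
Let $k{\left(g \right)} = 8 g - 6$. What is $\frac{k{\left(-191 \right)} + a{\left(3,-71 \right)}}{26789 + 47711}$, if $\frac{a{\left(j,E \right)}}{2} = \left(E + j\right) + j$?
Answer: $- \frac{416}{18625} \approx -0.022336$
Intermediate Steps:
$a{\left(j,E \right)} = 2 E + 4 j$ ($a{\left(j,E \right)} = 2 \left(\left(E + j\right) + j\right) = 2 \left(E + 2 j\right) = 2 E + 4 j$)
$k{\left(g \right)} = -6 + 8 g$
$\frac{k{\left(-191 \right)} + a{\left(3,-71 \right)}}{26789 + 47711} = \frac{\left(-6 + 8 \left(-191\right)\right) + \left(2 \left(-71\right) + 4 \cdot 3\right)}{26789 + 47711} = \frac{\left(-6 - 1528\right) + \left(-142 + 12\right)}{74500} = \left(-1534 - 130\right) \frac{1}{74500} = \left(-1664\right) \frac{1}{74500} = - \frac{416}{18625}$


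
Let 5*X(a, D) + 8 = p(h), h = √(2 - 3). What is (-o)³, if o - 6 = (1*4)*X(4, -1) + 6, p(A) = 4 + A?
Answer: -83072/125 - 23168*I/125 ≈ -664.58 - 185.34*I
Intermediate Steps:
h = I (h = √(-1) = I ≈ 1.0*I)
X(a, D) = -⅘ + I/5 (X(a, D) = -8/5 + (4 + I)/5 = -8/5 + (⅘ + I/5) = -⅘ + I/5)
o = 44/5 + 4*I/5 (o = 6 + ((1*4)*(-⅘ + I/5) + 6) = 6 + (4*(-⅘ + I/5) + 6) = 6 + ((-16/5 + 4*I/5) + 6) = 6 + (14/5 + 4*I/5) = 44/5 + 4*I/5 ≈ 8.8 + 0.8*I)
(-o)³ = (-(44/5 + 4*I/5))³ = (-44/5 - 4*I/5)³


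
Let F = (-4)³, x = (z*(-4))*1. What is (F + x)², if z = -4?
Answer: 2304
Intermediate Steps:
x = 16 (x = -4*(-4)*1 = 16*1 = 16)
F = -64
(F + x)² = (-64 + 16)² = (-48)² = 2304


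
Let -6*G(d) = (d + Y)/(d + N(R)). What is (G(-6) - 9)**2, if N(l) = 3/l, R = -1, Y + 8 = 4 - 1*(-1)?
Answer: 3025/36 ≈ 84.028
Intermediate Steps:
Y = -3 (Y = -8 + (4 - 1*(-1)) = -8 + (4 + 1) = -8 + 5 = -3)
G(d) = -1/6 (G(d) = -(d - 3)/(6*(d + 3/(-1))) = -(-3 + d)/(6*(d + 3*(-1))) = -(-3 + d)/(6*(d - 3)) = -(-3 + d)/(6*(-3 + d)) = -1/6*1 = -1/6)
(G(-6) - 9)**2 = (-1/6 - 9)**2 = (-55/6)**2 = 3025/36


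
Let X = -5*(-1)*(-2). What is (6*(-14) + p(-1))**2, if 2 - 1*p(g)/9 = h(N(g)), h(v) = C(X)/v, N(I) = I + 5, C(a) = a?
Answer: 7569/4 ≈ 1892.3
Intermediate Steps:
X = -10 (X = 5*(-2) = -10)
N(I) = 5 + I
h(v) = -10/v
p(g) = 18 + 90/(5 + g) (p(g) = 18 - (-90)/(5 + g) = 18 + 90/(5 + g))
(6*(-14) + p(-1))**2 = (6*(-14) + 18*(10 - 1)/(5 - 1))**2 = (-84 + 18*9/4)**2 = (-84 + 18*(1/4)*9)**2 = (-84 + 81/2)**2 = (-87/2)**2 = 7569/4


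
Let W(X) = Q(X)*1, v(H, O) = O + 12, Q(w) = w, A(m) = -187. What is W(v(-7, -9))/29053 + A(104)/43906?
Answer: -5301193/1275601018 ≈ -0.0041558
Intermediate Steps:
v(H, O) = 12 + O
W(X) = X (W(X) = X*1 = X)
W(v(-7, -9))/29053 + A(104)/43906 = (12 - 9)/29053 - 187/43906 = 3*(1/29053) - 187*1/43906 = 3/29053 - 187/43906 = -5301193/1275601018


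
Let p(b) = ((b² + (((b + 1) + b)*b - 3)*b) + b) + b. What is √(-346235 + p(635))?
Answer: √512555330 ≈ 22640.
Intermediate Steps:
p(b) = b² + 2*b + b*(-3 + b*(1 + 2*b)) (p(b) = ((b² + (((1 + b) + b)*b - 3)*b) + b) + b = ((b² + ((1 + 2*b)*b - 3)*b) + b) + b = ((b² + (b*(1 + 2*b) - 3)*b) + b) + b = ((b² + (-3 + b*(1 + 2*b))*b) + b) + b = ((b² + b*(-3 + b*(1 + 2*b))) + b) + b = (b + b² + b*(-3 + b*(1 + 2*b))) + b = b² + 2*b + b*(-3 + b*(1 + 2*b)))
√(-346235 + p(635)) = √(-346235 + 635*(-1 + 2*635 + 2*635²)) = √(-346235 + 635*(-1 + 1270 + 2*403225)) = √(-346235 + 635*(-1 + 1270 + 806450)) = √(-346235 + 635*807719) = √(-346235 + 512901565) = √512555330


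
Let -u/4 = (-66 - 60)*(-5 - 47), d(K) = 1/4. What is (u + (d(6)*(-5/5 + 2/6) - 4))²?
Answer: 24734796529/36 ≈ 6.8708e+8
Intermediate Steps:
d(K) = ¼
u = -26208 (u = -4*(-66 - 60)*(-5 - 47) = -(-504)*(-52) = -4*6552 = -26208)
(u + (d(6)*(-5/5 + 2/6) - 4))² = (-26208 + ((-5/5 + 2/6)/4 - 4))² = (-26208 + ((-5*⅕ + 2*(⅙))/4 - 4))² = (-26208 + ((-1 + ⅓)/4 - 4))² = (-26208 + ((¼)*(-⅔) - 4))² = (-26208 + (-⅙ - 4))² = (-26208 - 25/6)² = (-157273/6)² = 24734796529/36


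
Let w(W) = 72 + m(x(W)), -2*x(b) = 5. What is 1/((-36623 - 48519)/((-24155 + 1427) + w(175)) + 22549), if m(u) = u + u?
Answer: 22661/511068031 ≈ 4.4341e-5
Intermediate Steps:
x(b) = -5/2 (x(b) = -½*5 = -5/2)
m(u) = 2*u
w(W) = 67 (w(W) = 72 + 2*(-5/2) = 72 - 5 = 67)
1/((-36623 - 48519)/((-24155 + 1427) + w(175)) + 22549) = 1/((-36623 - 48519)/((-24155 + 1427) + 67) + 22549) = 1/(-85142/(-22728 + 67) + 22549) = 1/(-85142/(-22661) + 22549) = 1/(-85142*(-1/22661) + 22549) = 1/(85142/22661 + 22549) = 1/(511068031/22661) = 22661/511068031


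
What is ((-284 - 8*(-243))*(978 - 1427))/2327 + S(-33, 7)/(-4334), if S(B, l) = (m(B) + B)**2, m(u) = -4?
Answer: -3233489223/10085218 ≈ -320.62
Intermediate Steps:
S(B, l) = (-4 + B)**2
((-284 - 8*(-243))*(978 - 1427))/2327 + S(-33, 7)/(-4334) = ((-284 - 8*(-243))*(978 - 1427))/2327 + (-4 - 33)**2/(-4334) = ((-284 + 1944)*(-449))*(1/2327) + (-37)**2*(-1/4334) = (1660*(-449))*(1/2327) + 1369*(-1/4334) = -745340*1/2327 - 1369/4334 = -745340/2327 - 1369/4334 = -3233489223/10085218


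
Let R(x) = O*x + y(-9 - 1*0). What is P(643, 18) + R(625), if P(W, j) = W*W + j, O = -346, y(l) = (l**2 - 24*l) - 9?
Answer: 197505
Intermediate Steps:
y(l) = -9 + l**2 - 24*l
R(x) = 288 - 346*x (R(x) = -346*x + (-9 + (-9 - 1*0)**2 - 24*(-9 - 1*0)) = -346*x + (-9 + (-9 + 0)**2 - 24*(-9 + 0)) = -346*x + (-9 + (-9)**2 - 24*(-9)) = -346*x + (-9 + 81 + 216) = -346*x + 288 = 288 - 346*x)
P(W, j) = j + W**2 (P(W, j) = W**2 + j = j + W**2)
P(643, 18) + R(625) = (18 + 643**2) + (288 - 346*625) = (18 + 413449) + (288 - 216250) = 413467 - 215962 = 197505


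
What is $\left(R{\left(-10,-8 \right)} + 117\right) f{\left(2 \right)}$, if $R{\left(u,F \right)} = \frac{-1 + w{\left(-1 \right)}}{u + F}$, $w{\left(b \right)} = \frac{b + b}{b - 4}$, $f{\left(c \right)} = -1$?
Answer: $- \frac{3511}{30} \approx -117.03$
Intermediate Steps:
$w{\left(b \right)} = \frac{2 b}{-4 + b}$
$R{\left(u,F \right)} = - \frac{3}{5 \left(F + u\right)}$ ($R{\left(u,F \right)} = \frac{-1 + 2 \left(-1\right) \frac{1}{-4 - 1}}{u + F} = \frac{-1 + 2 \left(-1\right) \frac{1}{-5}}{F + u} = \frac{-1 + 2 \left(-1\right) \left(- \frac{1}{5}\right)}{F + u} = \frac{-1 + \frac{2}{5}}{F + u} = - \frac{3}{5 \left(F + u\right)}$)
$\left(R{\left(-10,-8 \right)} + 117\right) f{\left(2 \right)} = \left(- \frac{3}{5 \left(-8\right) + 5 \left(-10\right)} + 117\right) \left(-1\right) = \left(- \frac{3}{-40 - 50} + 117\right) \left(-1\right) = \left(- \frac{3}{-90} + 117\right) \left(-1\right) = \left(\left(-3\right) \left(- \frac{1}{90}\right) + 117\right) \left(-1\right) = \left(\frac{1}{30} + 117\right) \left(-1\right) = \frac{3511}{30} \left(-1\right) = - \frac{3511}{30}$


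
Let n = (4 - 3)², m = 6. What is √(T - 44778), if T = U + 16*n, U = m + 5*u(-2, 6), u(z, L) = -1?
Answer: I*√44761 ≈ 211.57*I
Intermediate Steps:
U = 1 (U = 6 + 5*(-1) = 6 - 5 = 1)
n = 1 (n = 1² = 1)
T = 17 (T = 1 + 16*1 = 1 + 16 = 17)
√(T - 44778) = √(17 - 44778) = √(-44761) = I*√44761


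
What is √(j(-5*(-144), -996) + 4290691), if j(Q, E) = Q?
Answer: √4291411 ≈ 2071.6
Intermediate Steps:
√(j(-5*(-144), -996) + 4290691) = √(-5*(-144) + 4290691) = √(720 + 4290691) = √4291411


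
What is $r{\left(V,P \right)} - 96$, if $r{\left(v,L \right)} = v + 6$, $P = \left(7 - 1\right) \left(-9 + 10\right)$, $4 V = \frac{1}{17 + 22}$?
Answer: $- \frac{14039}{156} \approx -89.994$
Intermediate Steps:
$V = \frac{1}{156}$ ($V = \frac{1}{4 \left(17 + 22\right)} = \frac{1}{4 \cdot 39} = \frac{1}{4} \cdot \frac{1}{39} = \frac{1}{156} \approx 0.0064103$)
$P = 6$ ($P = 6 \cdot 1 = 6$)
$r{\left(v,L \right)} = 6 + v$
$r{\left(V,P \right)} - 96 = \left(6 + \frac{1}{156}\right) - 96 = \frac{937}{156} - 96 = - \frac{14039}{156}$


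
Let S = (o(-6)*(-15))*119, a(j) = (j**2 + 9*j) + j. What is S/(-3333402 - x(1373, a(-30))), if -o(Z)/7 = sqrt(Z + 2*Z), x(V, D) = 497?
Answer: -37485*I*sqrt(2)/3333899 ≈ -0.015901*I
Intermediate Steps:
a(j) = j**2 + 10*j
o(Z) = -7*sqrt(3)*sqrt(Z) (o(Z) = -7*sqrt(Z + 2*Z) = -7*sqrt(3)*sqrt(Z))
S = 37485*I*sqrt(2) (S = (-7*sqrt(3)*sqrt(-6)*(-15))*119 = (-7*sqrt(3)*I*sqrt(6)*(-15))*119 = (-21*I*sqrt(2)*(-15))*119 = (315*I*sqrt(2))*119 = 37485*I*sqrt(2) ≈ 53012.0*I)
S/(-3333402 - x(1373, a(-30))) = (37485*I*sqrt(2))/(-3333402 - 1*497) = (37485*I*sqrt(2))/(-3333402 - 497) = (37485*I*sqrt(2))/(-3333899) = (37485*I*sqrt(2))*(-1/3333899) = -37485*I*sqrt(2)/3333899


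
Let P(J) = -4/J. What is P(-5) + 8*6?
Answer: 244/5 ≈ 48.800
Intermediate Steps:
P(-5) + 8*6 = -4/(-5) + 8*6 = -4*(-⅕) + 48 = ⅘ + 48 = 244/5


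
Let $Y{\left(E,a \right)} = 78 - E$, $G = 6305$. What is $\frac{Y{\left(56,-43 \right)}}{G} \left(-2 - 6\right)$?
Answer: $- \frac{176}{6305} \approx -0.027914$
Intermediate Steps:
$\frac{Y{\left(56,-43 \right)}}{G} \left(-2 - 6\right) = \frac{78 - 56}{6305} \left(-2 - 6\right) = \left(78 - 56\right) \frac{1}{6305} \left(-2 - 6\right) = 22 \cdot \frac{1}{6305} \left(-8\right) = \frac{22}{6305} \left(-8\right) = - \frac{176}{6305}$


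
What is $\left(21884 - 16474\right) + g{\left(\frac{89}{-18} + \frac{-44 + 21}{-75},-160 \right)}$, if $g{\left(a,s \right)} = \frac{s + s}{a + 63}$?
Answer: $\frac{141938830}{26263} \approx 5404.5$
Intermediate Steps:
$g{\left(a,s \right)} = \frac{2 s}{63 + a}$
$\left(21884 - 16474\right) + g{\left(\frac{89}{-18} + \frac{-44 + 21}{-75},-160 \right)} = \left(21884 - 16474\right) + 2 \left(-160\right) \frac{1}{63 + \left(\frac{89}{-18} + \frac{-44 + 21}{-75}\right)} = 5410 + 2 \left(-160\right) \frac{1}{63 + \left(89 \left(- \frac{1}{18}\right) - - \frac{23}{75}\right)} = 5410 + 2 \left(-160\right) \frac{1}{63 + \left(- \frac{89}{18} + \frac{23}{75}\right)} = 5410 + 2 \left(-160\right) \frac{1}{63 - \frac{2087}{450}} = 5410 + 2 \left(-160\right) \frac{1}{\frac{26263}{450}} = 5410 + 2 \left(-160\right) \frac{450}{26263} = 5410 - \frac{144000}{26263} = \frac{141938830}{26263}$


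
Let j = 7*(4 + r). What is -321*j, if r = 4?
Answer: -17976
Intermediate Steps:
j = 56 (j = 7*(4 + 4) = 7*8 = 56)
-321*j = -321*56 = -17976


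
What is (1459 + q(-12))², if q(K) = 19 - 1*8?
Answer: 2160900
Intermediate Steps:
q(K) = 11 (q(K) = 19 - 8 = 11)
(1459 + q(-12))² = (1459 + 11)² = 1470² = 2160900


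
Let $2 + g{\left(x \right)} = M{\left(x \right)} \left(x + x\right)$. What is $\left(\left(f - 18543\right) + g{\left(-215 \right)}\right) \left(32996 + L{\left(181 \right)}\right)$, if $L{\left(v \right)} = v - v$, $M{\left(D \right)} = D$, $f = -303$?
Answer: $2428571592$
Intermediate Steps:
$L{\left(v \right)} = 0$
$g{\left(x \right)} = -2 + 2 x^{2}$ ($g{\left(x \right)} = -2 + x \left(x + x\right) = -2 + x 2 x = -2 + 2 x^{2}$)
$\left(\left(f - 18543\right) + g{\left(-215 \right)}\right) \left(32996 + L{\left(181 \right)}\right) = \left(\left(-303 - 18543\right) - \left(2 - 2 \left(-215\right)^{2}\right)\right) \left(32996 + 0\right) = \left(\left(-303 - 18543\right) + \left(-2 + 2 \cdot 46225\right)\right) 32996 = \left(-18846 + \left(-2 + 92450\right)\right) 32996 = \left(-18846 + 92448\right) 32996 = 73602 \cdot 32996 = 2428571592$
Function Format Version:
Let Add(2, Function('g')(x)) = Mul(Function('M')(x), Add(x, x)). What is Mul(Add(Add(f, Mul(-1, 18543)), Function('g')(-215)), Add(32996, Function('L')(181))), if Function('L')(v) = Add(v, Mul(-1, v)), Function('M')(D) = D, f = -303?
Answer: 2428571592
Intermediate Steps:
Function('L')(v) = 0
Function('g')(x) = Add(-2, Mul(2, Pow(x, 2))) (Function('g')(x) = Add(-2, Mul(x, Add(x, x))) = Add(-2, Mul(x, Mul(2, x))) = Add(-2, Mul(2, Pow(x, 2))))
Mul(Add(Add(f, Mul(-1, 18543)), Function('g')(-215)), Add(32996, Function('L')(181))) = Mul(Add(Add(-303, Mul(-1, 18543)), Add(-2, Mul(2, Pow(-215, 2)))), Add(32996, 0)) = Mul(Add(Add(-303, -18543), Add(-2, Mul(2, 46225))), 32996) = Mul(Add(-18846, Add(-2, 92450)), 32996) = Mul(Add(-18846, 92448), 32996) = Mul(73602, 32996) = 2428571592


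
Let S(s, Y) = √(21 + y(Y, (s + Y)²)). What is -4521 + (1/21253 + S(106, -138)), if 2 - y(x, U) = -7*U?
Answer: -96084812/21253 + 3*√799 ≈ -4436.2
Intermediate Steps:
y(x, U) = 2 + 7*U (y(x, U) = 2 - (-7)*U = 2 + 7*U)
S(s, Y) = √(23 + 7*(Y + s)²) (S(s, Y) = √(21 + (2 + 7*(s + Y)²)) = √(21 + (2 + 7*(Y + s)²)) = √(23 + 7*(Y + s)²))
-4521 + (1/21253 + S(106, -138)) = -4521 + (1/21253 + √(23 + 7*(-138 + 106)²)) = -4521 + (1/21253 + √(23 + 7*(-32)²)) = -4521 + (1/21253 + √(23 + 7*1024)) = -4521 + (1/21253 + √(23 + 7168)) = -4521 + (1/21253 + √7191) = -4521 + (1/21253 + 3*√799) = -96084812/21253 + 3*√799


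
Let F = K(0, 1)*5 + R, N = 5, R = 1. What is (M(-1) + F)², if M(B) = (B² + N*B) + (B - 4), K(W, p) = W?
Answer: 64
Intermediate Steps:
M(B) = -4 + B² + 6*B (M(B) = (B² + 5*B) + (B - 4) = (B² + 5*B) + (-4 + B) = -4 + B² + 6*B)
F = 1 (F = 0*5 + 1 = 0 + 1 = 1)
(M(-1) + F)² = ((-4 + (-1)² + 6*(-1)) + 1)² = ((-4 + 1 - 6) + 1)² = (-9 + 1)² = (-8)² = 64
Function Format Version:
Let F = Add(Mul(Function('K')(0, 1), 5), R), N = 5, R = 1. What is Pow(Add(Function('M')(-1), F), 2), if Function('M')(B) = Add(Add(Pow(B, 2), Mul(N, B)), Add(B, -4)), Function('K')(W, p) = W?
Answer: 64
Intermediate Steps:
Function('M')(B) = Add(-4, Pow(B, 2), Mul(6, B)) (Function('M')(B) = Add(Add(Pow(B, 2), Mul(5, B)), Add(B, -4)) = Add(Add(Pow(B, 2), Mul(5, B)), Add(-4, B)) = Add(-4, Pow(B, 2), Mul(6, B)))
F = 1 (F = Add(Mul(0, 5), 1) = Add(0, 1) = 1)
Pow(Add(Function('M')(-1), F), 2) = Pow(Add(Add(-4, Pow(-1, 2), Mul(6, -1)), 1), 2) = Pow(Add(Add(-4, 1, -6), 1), 2) = Pow(Add(-9, 1), 2) = Pow(-8, 2) = 64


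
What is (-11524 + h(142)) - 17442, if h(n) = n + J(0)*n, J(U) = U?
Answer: -28824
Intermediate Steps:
h(n) = n (h(n) = n + 0*n = n + 0 = n)
(-11524 + h(142)) - 17442 = (-11524 + 142) - 17442 = -11382 - 17442 = -28824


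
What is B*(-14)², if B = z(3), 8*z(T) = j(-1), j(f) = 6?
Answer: 147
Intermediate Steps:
z(T) = ¾ (z(T) = (⅛)*6 = ¾)
B = ¾ ≈ 0.75000
B*(-14)² = (¾)*(-14)² = (¾)*196 = 147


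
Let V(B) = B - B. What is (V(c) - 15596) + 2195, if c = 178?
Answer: -13401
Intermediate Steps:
V(B) = 0
(V(c) - 15596) + 2195 = (0 - 15596) + 2195 = -15596 + 2195 = -13401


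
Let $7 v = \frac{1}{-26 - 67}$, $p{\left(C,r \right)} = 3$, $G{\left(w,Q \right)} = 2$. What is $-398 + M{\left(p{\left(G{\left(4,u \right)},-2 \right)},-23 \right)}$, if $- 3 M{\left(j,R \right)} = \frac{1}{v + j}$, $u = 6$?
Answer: $- \frac{777113}{1952} \approx -398.11$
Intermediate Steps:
$v = - \frac{1}{651}$ ($v = \frac{1}{7 \left(-26 - 67\right)} = \frac{1}{7 \left(-93\right)} = \frac{1}{7} \left(- \frac{1}{93}\right) = - \frac{1}{651} \approx -0.0015361$)
$M{\left(j,R \right)} = - \frac{1}{3 \left(- \frac{1}{651} + j\right)}$
$-398 + M{\left(p{\left(G{\left(4,u \right)},-2 \right)},-23 \right)} = -398 - \frac{217}{-1 + 651 \cdot 3} = -398 - \frac{217}{-1 + 1953} = -398 - \frac{217}{1952} = - \frac{777113}{1952}$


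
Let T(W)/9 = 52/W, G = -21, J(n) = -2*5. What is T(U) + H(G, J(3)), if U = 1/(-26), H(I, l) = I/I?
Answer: -12167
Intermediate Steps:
J(n) = -10
H(I, l) = 1
U = -1/26 ≈ -0.038462
T(W) = 468/W (T(W) = 9*(52/W) = 468/W)
T(U) + H(G, J(3)) = 468/(-1/26) + 1 = 468*(-26) + 1 = -12168 + 1 = -12167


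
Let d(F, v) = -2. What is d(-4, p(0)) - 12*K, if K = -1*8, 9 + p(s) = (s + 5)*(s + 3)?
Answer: 94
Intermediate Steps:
p(s) = -9 + (3 + s)*(5 + s) (p(s) = -9 + (s + 5)*(s + 3) = -9 + (5 + s)*(3 + s) = -9 + (3 + s)*(5 + s))
K = -8
d(-4, p(0)) - 12*K = -2 - 12*(-8) = -2 + 96 = 94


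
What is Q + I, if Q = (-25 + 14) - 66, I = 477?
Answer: 400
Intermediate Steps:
Q = -77 (Q = -11 - 66 = -77)
Q + I = -77 + 477 = 400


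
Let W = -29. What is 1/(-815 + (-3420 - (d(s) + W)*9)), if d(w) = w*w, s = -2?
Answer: -1/4010 ≈ -0.00024938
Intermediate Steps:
d(w) = w²
1/(-815 + (-3420 - (d(s) + W)*9)) = 1/(-815 + (-3420 - ((-2)² - 29)*9)) = 1/(-815 + (-3420 - (4 - 29)*9)) = 1/(-815 + (-3420 - (-25)*9)) = 1/(-815 + (-3420 - 1*(-225))) = 1/(-815 + (-3420 + 225)) = 1/(-815 - 3195) = 1/(-4010) = -1/4010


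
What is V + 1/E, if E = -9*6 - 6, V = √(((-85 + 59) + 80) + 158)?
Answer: -1/60 + 2*√53 ≈ 14.544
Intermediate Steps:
V = 2*√53 (V = √((-26 + 80) + 158) = √(54 + 158) = √212 = 2*√53 ≈ 14.560)
E = -60 (E = -54 - 6 = -60)
V + 1/E = 2*√53 + 1/(-60) = 2*√53 - 1/60 = -1/60 + 2*√53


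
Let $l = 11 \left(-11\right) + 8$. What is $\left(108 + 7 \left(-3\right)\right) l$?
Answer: $-9831$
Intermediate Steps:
$l = -113$ ($l = -121 + 8 = -113$)
$\left(108 + 7 \left(-3\right)\right) l = \left(108 + 7 \left(-3\right)\right) \left(-113\right) = \left(108 - 21\right) \left(-113\right) = 87 \left(-113\right) = -9831$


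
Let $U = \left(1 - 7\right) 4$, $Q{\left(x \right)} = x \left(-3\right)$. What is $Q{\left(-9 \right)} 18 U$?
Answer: $-11664$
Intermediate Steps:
$Q{\left(x \right)} = - 3 x$
$U = -24$ ($U = \left(-6\right) 4 = -24$)
$Q{\left(-9 \right)} 18 U = \left(-3\right) \left(-9\right) 18 \left(-24\right) = 27 \cdot 18 \left(-24\right) = 486 \left(-24\right) = -11664$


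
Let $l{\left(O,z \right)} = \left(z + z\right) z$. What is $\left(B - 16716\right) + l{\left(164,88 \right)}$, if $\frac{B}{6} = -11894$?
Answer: $-72592$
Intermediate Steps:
$B = -71364$ ($B = 6 \left(-11894\right) = -71364$)
$l{\left(O,z \right)} = 2 z^{2}$ ($l{\left(O,z \right)} = 2 z z = 2 z^{2}$)
$\left(B - 16716\right) + l{\left(164,88 \right)} = \left(-71364 - 16716\right) + 2 \cdot 88^{2} = -88080 + 2 \cdot 7744 = -88080 + 15488 = -72592$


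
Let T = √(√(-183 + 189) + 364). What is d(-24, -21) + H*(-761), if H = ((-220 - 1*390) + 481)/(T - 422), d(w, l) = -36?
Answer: -36 - 98169/(422 - √(364 + √6)) ≈ -279.68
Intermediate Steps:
T = √(364 + √6) (T = √(√6 + 364) = √(364 + √6) ≈ 19.143)
H = -129/(-422 + √(364 + √6)) (H = ((-220 - 1*390) + 481)/(√(364 + √6) - 422) = ((-220 - 390) + 481)/(-422 + √(364 + √6)) = (-610 + 481)/(-422 + √(364 + √6)) = -129/(-422 + √(364 + √6)) ≈ 0.32021)
d(-24, -21) + H*(-761) = -36 + (129/(422 - √(364 + √6)))*(-761) = -36 - 98169/(422 - √(364 + √6))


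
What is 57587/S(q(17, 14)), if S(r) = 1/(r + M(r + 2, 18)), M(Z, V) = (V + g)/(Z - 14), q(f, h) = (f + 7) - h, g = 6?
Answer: -115174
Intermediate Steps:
q(f, h) = 7 + f - h (q(f, h) = (7 + f) - h = 7 + f - h)
M(Z, V) = (6 + V)/(-14 + Z) (M(Z, V) = (V + 6)/(Z - 14) = (6 + V)/(-14 + Z))
S(r) = 1/(r + 24/(-12 + r)) (S(r) = 1/(r + (6 + 18)/(-14 + (r + 2))) = 1/(r + 24/(-14 + (2 + r))) = 1/(r + 24/(-12 + r)))
57587/S(q(17, 14)) = 57587/(((-12 + (7 + 17 - 1*14))/(24 + (7 + 17 - 1*14)*(-12 + (7 + 17 - 1*14))))) = 57587/(((-12 + (7 + 17 - 14))/(24 + (7 + 17 - 14)*(-12 + (7 + 17 - 14))))) = 57587/(((-12 + 10)/(24 + 10*(-12 + 10)))) = 57587/((-2/(24 + 10*(-2)))) = 57587/((-2/(24 - 20))) = 57587/((-2/4)) = 57587/(((¼)*(-2))) = 57587/(-½) = 57587*(-2) = -115174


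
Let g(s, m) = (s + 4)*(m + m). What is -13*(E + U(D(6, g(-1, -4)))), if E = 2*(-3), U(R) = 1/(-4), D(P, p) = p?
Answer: 325/4 ≈ 81.250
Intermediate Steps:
g(s, m) = 2*m*(4 + s) (g(s, m) = (4 + s)*(2*m) = 2*m*(4 + s))
U(R) = -¼
E = -6
-13*(E + U(D(6, g(-1, -4)))) = -13*(-6 - ¼) = -13*(-25/4) = 325/4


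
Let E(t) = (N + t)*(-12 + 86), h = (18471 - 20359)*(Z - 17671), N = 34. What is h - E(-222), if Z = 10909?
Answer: 12780568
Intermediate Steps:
h = 12766656 (h = (18471 - 20359)*(10909 - 17671) = -1888*(-6762) = 12766656)
E(t) = 2516 + 74*t (E(t) = (34 + t)*(-12 + 86) = (34 + t)*74 = 2516 + 74*t)
h - E(-222) = 12766656 - (2516 + 74*(-222)) = 12766656 - (2516 - 16428) = 12766656 - 1*(-13912) = 12766656 + 13912 = 12780568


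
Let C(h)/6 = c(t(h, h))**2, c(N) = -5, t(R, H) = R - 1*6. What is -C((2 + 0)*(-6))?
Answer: -150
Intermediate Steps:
t(R, H) = -6 + R (t(R, H) = R - 6 = -6 + R)
C(h) = 150 (C(h) = 6*(-5)**2 = 6*25 = 150)
-C((2 + 0)*(-6)) = -1*150 = -150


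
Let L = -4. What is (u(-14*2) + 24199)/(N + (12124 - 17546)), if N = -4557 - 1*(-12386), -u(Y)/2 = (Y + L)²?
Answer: 22151/2407 ≈ 9.2027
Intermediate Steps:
u(Y) = -2*(-4 + Y)² (u(Y) = -2*(Y - 4)² = -2*(-4 + Y)²)
N = 7829 (N = -4557 + 12386 = 7829)
(u(-14*2) + 24199)/(N + (12124 - 17546)) = (-2*(-4 - 14*2)² + 24199)/(7829 + (12124 - 17546)) = (-2*(-4 - 28)² + 24199)/(7829 - 5422) = (-2*(-32)² + 24199)/2407 = (-2*1024 + 24199)*(1/2407) = (-2048 + 24199)*(1/2407) = 22151*(1/2407) = 22151/2407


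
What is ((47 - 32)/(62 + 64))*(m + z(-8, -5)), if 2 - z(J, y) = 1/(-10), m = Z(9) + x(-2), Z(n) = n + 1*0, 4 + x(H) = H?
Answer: 17/28 ≈ 0.60714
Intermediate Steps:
x(H) = -4 + H
Z(n) = n (Z(n) = n + 0 = n)
m = 3 (m = 9 + (-4 - 2) = 9 - 6 = 3)
z(J, y) = 21/10 (z(J, y) = 2 - 1/(-10) = 2 - 1*(-⅒) = 2 + ⅒ = 21/10)
((47 - 32)/(62 + 64))*(m + z(-8, -5)) = ((47 - 32)/(62 + 64))*(3 + 21/10) = (15/126)*(51/10) = (15*(1/126))*(51/10) = (5/42)*(51/10) = 17/28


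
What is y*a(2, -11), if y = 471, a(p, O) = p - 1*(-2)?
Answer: 1884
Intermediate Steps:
a(p, O) = 2 + p (a(p, O) = p + 2 = 2 + p)
y*a(2, -11) = 471*(2 + 2) = 471*4 = 1884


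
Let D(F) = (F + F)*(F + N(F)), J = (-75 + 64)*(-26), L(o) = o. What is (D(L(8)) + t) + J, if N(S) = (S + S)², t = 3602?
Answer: 8112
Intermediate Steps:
N(S) = 4*S² (N(S) = (2*S)² = 4*S²)
J = 286 (J = -11*(-26) = 286)
D(F) = 2*F*(F + 4*F²) (D(F) = (F + F)*(F + 4*F²) = (2*F)*(F + 4*F²) = 2*F*(F + 4*F²))
(D(L(8)) + t) + J = (8²*(2 + 8*8) + 3602) + 286 = (64*(2 + 64) + 3602) + 286 = (64*66 + 3602) + 286 = (4224 + 3602) + 286 = 7826 + 286 = 8112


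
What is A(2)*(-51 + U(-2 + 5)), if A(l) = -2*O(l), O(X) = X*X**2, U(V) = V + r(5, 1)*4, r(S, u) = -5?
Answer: 1088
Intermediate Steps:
U(V) = -20 + V (U(V) = V - 5*4 = V - 20 = -20 + V)
O(X) = X**3
A(l) = -2*l**3
A(2)*(-51 + U(-2 + 5)) = (-2*2**3)*(-51 + (-20 + (-2 + 5))) = (-2*8)*(-51 + (-20 + 3)) = -16*(-51 - 17) = -16*(-68) = 1088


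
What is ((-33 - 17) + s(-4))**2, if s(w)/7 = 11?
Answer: 729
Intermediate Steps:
s(w) = 77 (s(w) = 7*11 = 77)
((-33 - 17) + s(-4))**2 = ((-33 - 17) + 77)**2 = (-50 + 77)**2 = 27**2 = 729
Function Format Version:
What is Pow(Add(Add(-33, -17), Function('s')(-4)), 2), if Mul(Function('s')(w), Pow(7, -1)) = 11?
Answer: 729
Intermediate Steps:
Function('s')(w) = 77 (Function('s')(w) = Mul(7, 11) = 77)
Pow(Add(Add(-33, -17), Function('s')(-4)), 2) = Pow(Add(Add(-33, -17), 77), 2) = Pow(Add(-50, 77), 2) = Pow(27, 2) = 729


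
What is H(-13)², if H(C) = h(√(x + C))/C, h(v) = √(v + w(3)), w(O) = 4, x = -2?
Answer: 4/169 + I*√15/169 ≈ 0.023669 + 0.022917*I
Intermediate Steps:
h(v) = √(4 + v) (h(v) = √(v + 4) = √(4 + v))
H(C) = √(4 + √(-2 + C))/C
H(-13)² = (√(4 + √(-2 - 13))/(-13))² = (-√(4 + √(-15))/13)² = (-√(4 + I*√15)/13)² = 4/169 + I*√15/169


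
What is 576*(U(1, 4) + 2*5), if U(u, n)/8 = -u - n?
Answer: -17280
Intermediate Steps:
U(u, n) = -8*n - 8*u (U(u, n) = 8*(-u - n) = 8*(-n - u) = -8*n - 8*u)
576*(U(1, 4) + 2*5) = 576*((-8*4 - 8*1) + 2*5) = 576*((-32 - 8) + 10) = 576*(-40 + 10) = 576*(-30) = -17280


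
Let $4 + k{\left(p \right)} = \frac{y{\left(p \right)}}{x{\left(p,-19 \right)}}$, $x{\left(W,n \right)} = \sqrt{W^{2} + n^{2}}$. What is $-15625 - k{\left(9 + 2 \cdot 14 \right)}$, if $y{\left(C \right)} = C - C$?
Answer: $-15621$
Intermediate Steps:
$y{\left(C \right)} = 0$
$k{\left(p \right)} = -4$ ($k{\left(p \right)} = -4 + \frac{0}{\sqrt{p^{2} + \left(-19\right)^{2}}} = -4 + \frac{0}{\sqrt{p^{2} + 361}} = -4 + \frac{0}{\sqrt{361 + p^{2}}} = -4 + 0 = -4$)
$-15625 - k{\left(9 + 2 \cdot 14 \right)} = -15625 - -4 = -15625 + 4 = -15621$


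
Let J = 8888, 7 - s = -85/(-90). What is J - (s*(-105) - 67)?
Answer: 57545/6 ≈ 9590.8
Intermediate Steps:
s = 109/18 (s = 7 - (-85)/(-90) = 7 - (-85)*(-1)/90 = 7 - 1*17/18 = 7 - 17/18 = 109/18 ≈ 6.0556)
J - (s*(-105) - 67) = 8888 - ((109/18)*(-105) - 67) = 8888 - (-3815/6 - 67) = 8888 - 1*(-4217/6) = 8888 + 4217/6 = 57545/6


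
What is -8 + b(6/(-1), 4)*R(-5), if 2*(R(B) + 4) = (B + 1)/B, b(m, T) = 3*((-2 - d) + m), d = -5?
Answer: 122/5 ≈ 24.400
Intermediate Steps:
b(m, T) = 9 + 3*m (b(m, T) = 3*((-2 - 1*(-5)) + m) = 3*((-2 + 5) + m) = 3*(3 + m) = 9 + 3*m)
R(B) = -4 + (1 + B)/(2*B) (R(B) = -4 + ((B + 1)/B)/2 = -4 + ((1 + B)/B)/2 = -4 + (1 + B)/(2*B))
-8 + b(6/(-1), 4)*R(-5) = -8 + (9 + 3*(6/(-1)))*((1/2)*(1 - 7*(-5))/(-5)) = -8 + (9 + 3*(6*(-1)))*((1/2)*(-1/5)*(1 + 35)) = -8 + (9 + 3*(-6))*((1/2)*(-1/5)*36) = -8 + (9 - 18)*(-18/5) = -8 - 9*(-18/5) = -8 + 162/5 = 122/5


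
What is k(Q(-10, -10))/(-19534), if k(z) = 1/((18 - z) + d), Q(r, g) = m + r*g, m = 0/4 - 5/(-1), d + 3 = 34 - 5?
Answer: 1/1191574 ≈ 8.3923e-7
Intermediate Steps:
d = 26 (d = -3 + (34 - 5) = -3 + 29 = 26)
m = 5 (m = 0*(¼) - 5*(-1) = 0 + 5 = 5)
Q(r, g) = 5 + g*r (Q(r, g) = 5 + r*g = 5 + g*r)
k(z) = 1/(44 - z) (k(z) = 1/((18 - z) + 26) = 1/(44 - z))
k(Q(-10, -10))/(-19534) = 1/((44 - (5 - 10*(-10)))*(-19534)) = -1/19534/(44 - (5 + 100)) = -1/19534/(44 - 1*105) = -1/19534/(44 - 105) = -1/19534/(-61) = -1/61*(-1/19534) = 1/1191574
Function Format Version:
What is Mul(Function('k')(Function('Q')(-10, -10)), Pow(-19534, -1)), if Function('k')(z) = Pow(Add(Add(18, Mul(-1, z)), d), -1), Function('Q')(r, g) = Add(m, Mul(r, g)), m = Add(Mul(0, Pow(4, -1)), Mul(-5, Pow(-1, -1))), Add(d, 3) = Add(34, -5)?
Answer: Rational(1, 1191574) ≈ 8.3923e-7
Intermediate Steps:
d = 26 (d = Add(-3, Add(34, -5)) = Add(-3, 29) = 26)
m = 5 (m = Add(Mul(0, Rational(1, 4)), Mul(-5, -1)) = Add(0, 5) = 5)
Function('Q')(r, g) = Add(5, Mul(g, r)) (Function('Q')(r, g) = Add(5, Mul(r, g)) = Add(5, Mul(g, r)))
Function('k')(z) = Pow(Add(44, Mul(-1, z)), -1) (Function('k')(z) = Pow(Add(Add(18, Mul(-1, z)), 26), -1) = Pow(Add(44, Mul(-1, z)), -1))
Mul(Function('k')(Function('Q')(-10, -10)), Pow(-19534, -1)) = Mul(Pow(Add(44, Mul(-1, Add(5, Mul(-10, -10)))), -1), Pow(-19534, -1)) = Mul(Pow(Add(44, Mul(-1, Add(5, 100))), -1), Rational(-1, 19534)) = Mul(Pow(Add(44, Mul(-1, 105)), -1), Rational(-1, 19534)) = Mul(Pow(Add(44, -105), -1), Rational(-1, 19534)) = Mul(Pow(-61, -1), Rational(-1, 19534)) = Mul(Rational(-1, 61), Rational(-1, 19534)) = Rational(1, 1191574)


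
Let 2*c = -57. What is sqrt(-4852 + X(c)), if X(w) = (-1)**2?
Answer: 21*I*sqrt(11) ≈ 69.649*I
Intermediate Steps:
c = -57/2 (c = (1/2)*(-57) = -57/2 ≈ -28.500)
X(w) = 1
sqrt(-4852 + X(c)) = sqrt(-4852 + 1) = sqrt(-4851) = 21*I*sqrt(11)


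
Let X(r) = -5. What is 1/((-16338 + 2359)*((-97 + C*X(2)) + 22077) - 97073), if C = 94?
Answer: -1/300785363 ≈ -3.3246e-9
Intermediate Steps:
1/((-16338 + 2359)*((-97 + C*X(2)) + 22077) - 97073) = 1/((-16338 + 2359)*((-97 + 94*(-5)) + 22077) - 97073) = 1/(-13979*((-97 - 470) + 22077) - 97073) = 1/(-13979*(-567 + 22077) - 97073) = 1/(-13979*21510 - 97073) = 1/(-300688290 - 97073) = 1/(-300785363) = -1/300785363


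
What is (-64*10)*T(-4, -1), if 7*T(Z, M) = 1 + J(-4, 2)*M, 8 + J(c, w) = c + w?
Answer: -7040/7 ≈ -1005.7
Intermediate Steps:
J(c, w) = -8 + c + w (J(c, w) = -8 + (c + w) = -8 + c + w)
T(Z, M) = ⅐ - 10*M/7 (T(Z, M) = (1 + (-8 - 4 + 2)*M)/7 = (1 - 10*M)/7 = ⅐ - 10*M/7)
(-64*10)*T(-4, -1) = (-64*10)*(⅐ - 10/7*(-1)) = -640*(⅐ + 10/7) = -640*11/7 = -7040/7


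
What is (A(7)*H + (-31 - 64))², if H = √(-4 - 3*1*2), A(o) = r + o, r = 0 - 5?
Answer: 8985 - 380*I*√10 ≈ 8985.0 - 1201.7*I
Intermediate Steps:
r = -5
A(o) = -5 + o
H = I*√10 (H = √(-4 - 3*2) = √(-4 - 6) = √(-10) = I*√10 ≈ 3.1623*I)
(A(7)*H + (-31 - 64))² = ((-5 + 7)*(I*√10) + (-31 - 64))² = (2*(I*√10) - 95)² = (2*I*√10 - 95)² = (-95 + 2*I*√10)²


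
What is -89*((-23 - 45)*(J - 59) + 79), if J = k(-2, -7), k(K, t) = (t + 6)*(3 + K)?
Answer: -370151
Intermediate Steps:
k(K, t) = (3 + K)*(6 + t) (k(K, t) = (6 + t)*(3 + K) = (3 + K)*(6 + t))
J = -1 (J = 18 + 3*(-7) + 6*(-2) - 2*(-7) = 18 - 21 - 12 + 14 = -1)
-89*((-23 - 45)*(J - 59) + 79) = -89*((-23 - 45)*(-1 - 59) + 79) = -89*(-68*(-60) + 79) = -89*(4080 + 79) = -89*4159 = -370151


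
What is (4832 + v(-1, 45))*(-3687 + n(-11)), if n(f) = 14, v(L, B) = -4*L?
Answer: -17762628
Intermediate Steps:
(4832 + v(-1, 45))*(-3687 + n(-11)) = (4832 - 4*(-1))*(-3687 + 14) = (4832 + 4)*(-3673) = 4836*(-3673) = -17762628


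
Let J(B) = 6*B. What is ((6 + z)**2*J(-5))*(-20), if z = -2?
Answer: 9600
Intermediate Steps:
((6 + z)**2*J(-5))*(-20) = ((6 - 2)**2*(6*(-5)))*(-20) = (4**2*(-30))*(-20) = (16*(-30))*(-20) = -480*(-20) = 9600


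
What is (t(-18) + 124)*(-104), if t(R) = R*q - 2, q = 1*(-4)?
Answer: -20176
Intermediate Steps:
q = -4
t(R) = -2 - 4*R (t(R) = R*(-4) - 2 = -4*R - 2 = -2 - 4*R)
(t(-18) + 124)*(-104) = ((-2 - 4*(-18)) + 124)*(-104) = ((-2 + 72) + 124)*(-104) = (70 + 124)*(-104) = 194*(-104) = -20176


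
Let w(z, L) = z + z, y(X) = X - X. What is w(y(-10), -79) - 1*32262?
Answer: -32262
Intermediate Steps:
y(X) = 0
w(z, L) = 2*z
w(y(-10), -79) - 1*32262 = 2*0 - 1*32262 = 0 - 32262 = -32262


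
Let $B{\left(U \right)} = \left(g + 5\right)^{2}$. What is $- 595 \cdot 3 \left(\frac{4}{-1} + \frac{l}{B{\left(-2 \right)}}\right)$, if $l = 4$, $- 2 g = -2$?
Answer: $\frac{20825}{3} \approx 6941.7$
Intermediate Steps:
$g = 1$ ($g = \left(- \frac{1}{2}\right) \left(-2\right) = 1$)
$B{\left(U \right)} = 36$ ($B{\left(U \right)} = \left(1 + 5\right)^{2} = 6^{2} = 36$)
$- 595 \cdot 3 \left(\frac{4}{-1} + \frac{l}{B{\left(-2 \right)}}\right) = - 595 \cdot 3 \left(\frac{4}{-1} + \frac{4}{36}\right) = - 595 \cdot 3 \left(4 \left(-1\right) + 4 \cdot \frac{1}{36}\right) = - 595 \cdot 3 \left(-4 + \frac{1}{9}\right) = - 595 \cdot 3 \left(- \frac{35}{9}\right) = \left(-595\right) \left(- \frac{35}{3}\right) = \frac{20825}{3}$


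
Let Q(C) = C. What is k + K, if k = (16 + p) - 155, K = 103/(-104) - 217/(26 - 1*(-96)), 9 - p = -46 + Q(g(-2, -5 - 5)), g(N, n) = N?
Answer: -537775/6344 ≈ -84.769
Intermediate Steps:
p = 57 (p = 9 - (-46 - 2) = 9 - 1*(-48) = 9 + 48 = 57)
K = -17567/6344 (K = 103*(-1/104) - 217/(26 + 96) = -103/104 - 217/122 = -17567/6344 ≈ -2.7691)
k = -82 (k = (16 + 57) - 155 = 73 - 155 = -82)
k + K = -82 - 17567/6344 = -537775/6344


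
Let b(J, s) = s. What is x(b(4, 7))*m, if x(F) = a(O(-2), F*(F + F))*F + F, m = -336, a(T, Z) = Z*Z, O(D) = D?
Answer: -22590960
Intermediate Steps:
a(T, Z) = Z**2
x(F) = F + 4*F**5 (x(F) = (F*(F + F))**2*F + F = (F*(2*F))**2*F + F = (2*F**2)**2*F + F = (4*F**4)*F + F = 4*F**5 + F = F + 4*F**5)
x(b(4, 7))*m = (7 + 4*7**5)*(-336) = (7 + 4*16807)*(-336) = (7 + 67228)*(-336) = 67235*(-336) = -22590960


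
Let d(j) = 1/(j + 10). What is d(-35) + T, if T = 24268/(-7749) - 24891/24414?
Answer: -6607722287/1576534050 ≈ -4.1913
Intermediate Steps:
T = -261786437/63061362 (T = 24268*(-1/7749) - 24891*1/24414 = -24268/7749 - 8297/8138 = -261786437/63061362 ≈ -4.1513)
d(j) = 1/(10 + j)
d(-35) + T = 1/(10 - 35) - 261786437/63061362 = 1/(-25) - 261786437/63061362 = -1/25 - 261786437/63061362 = -6607722287/1576534050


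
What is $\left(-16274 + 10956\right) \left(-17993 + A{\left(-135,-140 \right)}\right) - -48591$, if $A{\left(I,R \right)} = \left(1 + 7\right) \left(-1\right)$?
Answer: $95777909$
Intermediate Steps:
$A{\left(I,R \right)} = -8$ ($A{\left(I,R \right)} = 8 \left(-1\right) = -8$)
$\left(-16274 + 10956\right) \left(-17993 + A{\left(-135,-140 \right)}\right) - -48591 = \left(-16274 + 10956\right) \left(-17993 - 8\right) - -48591 = \left(-5318\right) \left(-18001\right) + 48591 = 95729318 + 48591 = 95777909$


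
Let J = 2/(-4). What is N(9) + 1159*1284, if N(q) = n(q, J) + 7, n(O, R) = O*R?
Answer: 2976317/2 ≈ 1.4882e+6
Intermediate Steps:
J = -½ (J = 2*(-¼) = -½ ≈ -0.50000)
N(q) = 7 - q/2 (N(q) = q*(-½) + 7 = -q/2 + 7 = 7 - q/2)
N(9) + 1159*1284 = (7 - ½*9) + 1159*1284 = (7 - 9/2) + 1488156 = 5/2 + 1488156 = 2976317/2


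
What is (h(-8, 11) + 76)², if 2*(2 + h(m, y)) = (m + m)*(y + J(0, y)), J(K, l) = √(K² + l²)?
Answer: 10404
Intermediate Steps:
h(m, y) = -2 + m*(y + √(y²)) (h(m, y) = -2 + ((m + m)*(y + √(0² + y²)))/2 = -2 + ((2*m)*(y + √(0 + y²)))/2 = -2 + ((2*m)*(y + √(y²)))/2 = -2 + (2*m*(y + √(y²)))/2 = -2 + m*(y + √(y²)))
(h(-8, 11) + 76)² = ((-2 - 8*11 - 8*√(11²)) + 76)² = ((-2 - 88 - 8*√121) + 76)² = ((-2 - 88 - 8*11) + 76)² = ((-2 - 88 - 88) + 76)² = (-178 + 76)² = (-102)² = 10404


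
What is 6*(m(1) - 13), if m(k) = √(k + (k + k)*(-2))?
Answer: -78 + 6*I*√3 ≈ -78.0 + 10.392*I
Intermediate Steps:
m(k) = √3*√(-k) (m(k) = √(k + (2*k)*(-2)) = √(k - 4*k) = √(-3*k) = √3*√(-k))
6*(m(1) - 13) = 6*(√3*√(-1*1) - 13) = 6*(√3*√(-1) - 13) = 6*(√3*I - 13) = 6*(I*√3 - 13) = 6*(-13 + I*√3) = -78 + 6*I*√3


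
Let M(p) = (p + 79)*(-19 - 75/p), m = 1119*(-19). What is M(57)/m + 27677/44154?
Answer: 4499427209/5945468562 ≈ 0.75678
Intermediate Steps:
m = -21261
M(p) = (-19 - 75/p)*(79 + p) (M(p) = (79 + p)*(-19 - 75/p) = (-19 - 75/p)*(79 + p))
M(57)/m + 27677/44154 = (-1576 - 5925/57 - 19*57)/(-21261) + 27677/44154 = (-1576 - 5925*1/57 - 1083)*(-1/21261) + 27677*(1/44154) = (-1576 - 1975/19 - 1083)*(-1/21261) + 27677/44154 = -52496/19*(-1/21261) + 27677/44154 = 52496/403959 + 27677/44154 = 4499427209/5945468562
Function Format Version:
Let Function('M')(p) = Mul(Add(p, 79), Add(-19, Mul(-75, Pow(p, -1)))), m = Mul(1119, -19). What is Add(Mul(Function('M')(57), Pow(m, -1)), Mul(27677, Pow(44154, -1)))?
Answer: Rational(4499427209, 5945468562) ≈ 0.75678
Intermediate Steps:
m = -21261
Function('M')(p) = Mul(Add(-19, Mul(-75, Pow(p, -1))), Add(79, p)) (Function('M')(p) = Mul(Add(79, p), Add(-19, Mul(-75, Pow(p, -1)))) = Mul(Add(-19, Mul(-75, Pow(p, -1))), Add(79, p)))
Add(Mul(Function('M')(57), Pow(m, -1)), Mul(27677, Pow(44154, -1))) = Add(Mul(Add(-1576, Mul(-5925, Pow(57, -1)), Mul(-19, 57)), Pow(-21261, -1)), Mul(27677, Pow(44154, -1))) = Add(Mul(Add(-1576, Mul(-5925, Rational(1, 57)), -1083), Rational(-1, 21261)), Mul(27677, Rational(1, 44154))) = Add(Mul(Add(-1576, Rational(-1975, 19), -1083), Rational(-1, 21261)), Rational(27677, 44154)) = Add(Mul(Rational(-52496, 19), Rational(-1, 21261)), Rational(27677, 44154)) = Add(Rational(52496, 403959), Rational(27677, 44154)) = Rational(4499427209, 5945468562)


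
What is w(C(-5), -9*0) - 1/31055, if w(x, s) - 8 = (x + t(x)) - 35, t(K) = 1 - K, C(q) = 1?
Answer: -807431/31055 ≈ -26.000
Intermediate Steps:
w(x, s) = -26 (w(x, s) = 8 + ((x + (1 - x)) - 35) = 8 + (1 - 35) = 8 - 34 = -26)
w(C(-5), -9*0) - 1/31055 = -26 - 1/31055 = -807431/31055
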